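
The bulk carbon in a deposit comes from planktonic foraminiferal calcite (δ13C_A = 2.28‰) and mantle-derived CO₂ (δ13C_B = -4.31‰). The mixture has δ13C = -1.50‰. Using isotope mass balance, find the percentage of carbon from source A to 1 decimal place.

δ_mix = f_A·δ_A + (1 − f_A)·δ_B  ⇒  f_A = (δ_mix − δ_B)/(δ_A − δ_B)
f_A = (-1.50 − (-4.31)) / (2.28 − (-4.31))
f_A = 2.81 / 6.59 = 0.4264

42.6%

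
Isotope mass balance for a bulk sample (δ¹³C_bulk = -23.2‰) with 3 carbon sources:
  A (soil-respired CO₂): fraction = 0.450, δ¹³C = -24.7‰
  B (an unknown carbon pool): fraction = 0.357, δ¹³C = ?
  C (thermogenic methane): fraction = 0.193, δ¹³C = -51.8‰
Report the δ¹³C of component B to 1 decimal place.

Isotope mass balance: δ_bulk = Σ fᵢ·δᵢ.
-23.2 = 0.450×(-24.7) + 0.357×δ_B + 0.193×(-51.8)
0.357·δ_B = -23.2 − (-21.112) = -2.088
δ_B = -2.088 / 0.357 = -5.85‰

-5.8‰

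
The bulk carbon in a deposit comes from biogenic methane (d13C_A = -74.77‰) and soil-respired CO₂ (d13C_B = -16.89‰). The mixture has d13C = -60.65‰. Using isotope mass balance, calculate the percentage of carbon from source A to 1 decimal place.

75.6%

δ_mix = f_A·δ_A + (1 − f_A)·δ_B  ⇒  f_A = (δ_mix − δ_B)/(δ_A − δ_B)
f_A = (-60.65 − (-16.89)) / (-74.77 − (-16.89))
f_A = -43.76 / -57.88 = 0.7560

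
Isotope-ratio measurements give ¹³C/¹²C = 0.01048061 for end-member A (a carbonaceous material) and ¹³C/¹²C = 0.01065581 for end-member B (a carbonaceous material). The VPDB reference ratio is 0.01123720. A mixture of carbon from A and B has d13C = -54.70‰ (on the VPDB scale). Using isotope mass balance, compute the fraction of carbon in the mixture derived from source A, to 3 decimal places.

0.190

δ_A = (0.01048061/0.01123720 − 1)×1000 = (0.932671 − 1)×1000 = -67.329‰
δ_B = (0.01065581/0.01123720 − 1)×1000 = (0.948262 − 1)×1000 = -51.738‰
f_A = (δ_mix − δ_B)/(δ_A − δ_B) = (-54.70 − (-51.738))/(-67.329 − (-51.738))
f_A = -2.962 / -15.591 = 0.1900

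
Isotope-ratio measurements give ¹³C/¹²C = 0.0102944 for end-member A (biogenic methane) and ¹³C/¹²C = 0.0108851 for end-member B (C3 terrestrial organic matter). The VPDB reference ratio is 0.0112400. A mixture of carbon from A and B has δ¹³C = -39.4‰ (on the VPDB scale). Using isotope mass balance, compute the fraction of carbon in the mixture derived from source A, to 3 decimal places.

δ_A = (0.0102944/0.0112400 − 1)×1000 = (0.915872 − 1)×1000 = -84.128‰
δ_B = (0.0108851/0.0112400 − 1)×1000 = (0.968425 − 1)×1000 = -31.575‰
f_A = (δ_mix − δ_B)/(δ_A − δ_B) = (-39.4 − (-31.575))/(-84.128 − (-31.575))
f_A = -7.825 / -52.553 = 0.1489

0.149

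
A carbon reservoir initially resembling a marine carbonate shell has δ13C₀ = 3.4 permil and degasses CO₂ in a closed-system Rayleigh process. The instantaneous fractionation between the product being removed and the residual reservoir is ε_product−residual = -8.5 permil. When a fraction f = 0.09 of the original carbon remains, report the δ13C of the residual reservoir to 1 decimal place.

24.1 permil

Rayleigh residual: δ_res = (δ₀ + 1000)·f^(α−1) − 1000
α = ε/1000 + 1 = 0.99150, so α − 1 = -0.00850
f^(α−1) = 0.09^(-0.00850) = 1.020678
δ_res = (3.4 + 1000) × 1.020678 − 1000 = 1024.149 − 1000 = 24.15 permil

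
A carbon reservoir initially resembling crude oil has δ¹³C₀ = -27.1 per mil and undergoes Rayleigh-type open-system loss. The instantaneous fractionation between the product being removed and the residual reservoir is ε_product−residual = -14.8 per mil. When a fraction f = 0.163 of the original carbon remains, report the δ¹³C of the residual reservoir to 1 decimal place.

Rayleigh residual: δ_res = (δ₀ + 1000)·f^(α−1) − 1000
α = ε/1000 + 1 = 0.98520, so α − 1 = -0.01480
f^(α−1) = 0.163^(-0.01480) = 1.027211
δ_res = (-27.1 + 1000) × 1.027211 − 1000 = 999.373 − 1000 = -0.63 per mil

-0.6 per mil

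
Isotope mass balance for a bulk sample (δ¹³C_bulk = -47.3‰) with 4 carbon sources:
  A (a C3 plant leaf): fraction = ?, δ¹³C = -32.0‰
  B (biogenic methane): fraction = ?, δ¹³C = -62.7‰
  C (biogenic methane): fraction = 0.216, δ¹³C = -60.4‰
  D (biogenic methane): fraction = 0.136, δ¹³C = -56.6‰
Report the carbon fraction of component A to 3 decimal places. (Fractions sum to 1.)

Let f_A and f_B be the unknown fractions; fractions sum to 1 so f_A + f_B = 0.648.
Mass balance: Σ fᵢ·δᵢ = δ_bulk ⇒ f_A·(-32.0) + f_B·(-62.7) = -47.3 − (-20.744) = -26.556
Substitute f_B = 0.648 − f_A:
f_A·(-32.0 − -62.7) = -26.556 − 0.648×(-62.7) = 14.074
f_A = 14.074 / 30.7 = 0.4584

0.458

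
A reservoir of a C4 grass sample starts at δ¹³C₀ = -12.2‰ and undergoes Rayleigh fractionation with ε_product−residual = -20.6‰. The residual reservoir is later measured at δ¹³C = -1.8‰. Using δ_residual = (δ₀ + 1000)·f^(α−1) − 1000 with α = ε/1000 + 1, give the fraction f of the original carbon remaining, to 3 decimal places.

0.601

α − 1 = ε/1000 = -0.0206
(δ_res + 1000)/(δ₀ + 1000) = (-1.8 + 1000)/(-12.2 + 1000) = 998.2/987.8 = 1.010528
f = 1.010528^(1/-0.0206) = exp(ln(1.010528)/-0.0206) = exp(0.01047/-0.0206)
f = exp(-0.5084) = 0.6014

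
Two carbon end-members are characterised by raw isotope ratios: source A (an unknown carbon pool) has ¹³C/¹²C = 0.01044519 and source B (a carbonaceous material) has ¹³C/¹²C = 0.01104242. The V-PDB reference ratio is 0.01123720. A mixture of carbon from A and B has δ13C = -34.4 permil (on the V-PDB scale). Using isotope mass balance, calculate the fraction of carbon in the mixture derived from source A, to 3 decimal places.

0.321

δ_A = (0.01044519/0.01123720 − 1)×1000 = (0.929519 − 1)×1000 = -70.481 permil
δ_B = (0.01104242/0.01123720 − 1)×1000 = (0.982667 − 1)×1000 = -17.333 permil
f_A = (δ_mix − δ_B)/(δ_A − δ_B) = (-34.4 − (-17.333))/(-70.481 − (-17.333))
f_A = -17.067 / -53.148 = 0.3211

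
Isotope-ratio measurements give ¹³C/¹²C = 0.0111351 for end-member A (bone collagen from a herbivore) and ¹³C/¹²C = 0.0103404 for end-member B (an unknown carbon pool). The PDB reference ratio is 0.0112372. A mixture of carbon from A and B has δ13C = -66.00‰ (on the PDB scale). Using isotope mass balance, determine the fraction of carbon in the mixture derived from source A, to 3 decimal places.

δ_A = (0.0111351/0.0112372 − 1)×1000 = (0.990914 − 1)×1000 = -9.086‰
δ_B = (0.0103404/0.0112372 − 1)×1000 = (0.920194 − 1)×1000 = -79.806‰
f_A = (δ_mix − δ_B)/(δ_A − δ_B) = (-66.00 − (-79.806))/(-9.086 − (-79.806))
f_A = 13.806 / 70.720 = 0.1952

0.195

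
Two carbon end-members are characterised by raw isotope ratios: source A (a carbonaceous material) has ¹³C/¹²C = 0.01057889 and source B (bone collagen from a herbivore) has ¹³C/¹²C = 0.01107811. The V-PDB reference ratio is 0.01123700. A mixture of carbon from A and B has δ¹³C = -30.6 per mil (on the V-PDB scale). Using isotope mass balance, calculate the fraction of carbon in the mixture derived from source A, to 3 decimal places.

δ_A = (0.01057889/0.01123700 − 1)×1000 = (0.941434 − 1)×1000 = -58.566 per mil
δ_B = (0.01107811/0.01123700 − 1)×1000 = (0.985860 − 1)×1000 = -14.140 per mil
f_A = (δ_mix − δ_B)/(δ_A − δ_B) = (-30.6 − (-14.140))/(-58.566 − (-14.140))
f_A = -16.460 / -44.426 = 0.3705

0.371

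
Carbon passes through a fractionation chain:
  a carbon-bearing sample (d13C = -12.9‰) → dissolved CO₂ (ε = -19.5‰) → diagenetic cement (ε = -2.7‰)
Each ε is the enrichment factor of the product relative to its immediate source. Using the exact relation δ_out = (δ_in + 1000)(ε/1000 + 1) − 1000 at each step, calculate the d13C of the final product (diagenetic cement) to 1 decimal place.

step 1: δ = (-12.90 + 1000)·(-19.5/1000 + 1) − 1000 = -32.15‰
step 2: δ = (-32.15 + 1000)·(-2.7/1000 + 1) − 1000 = -34.76‰

-34.8‰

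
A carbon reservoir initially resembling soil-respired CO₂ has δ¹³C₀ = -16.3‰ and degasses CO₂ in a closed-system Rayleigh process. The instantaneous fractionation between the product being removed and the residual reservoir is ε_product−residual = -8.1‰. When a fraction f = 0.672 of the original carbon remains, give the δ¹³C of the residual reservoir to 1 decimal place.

Rayleigh residual: δ_res = (δ₀ + 1000)·f^(α−1) − 1000
α = ε/1000 + 1 = 0.99190, so α − 1 = -0.00810
f^(α−1) = 0.672^(-0.00810) = 1.003225
δ_res = (-16.3 + 1000) × 1.003225 − 1000 = 986.872 − 1000 = -13.13‰

-13.1‰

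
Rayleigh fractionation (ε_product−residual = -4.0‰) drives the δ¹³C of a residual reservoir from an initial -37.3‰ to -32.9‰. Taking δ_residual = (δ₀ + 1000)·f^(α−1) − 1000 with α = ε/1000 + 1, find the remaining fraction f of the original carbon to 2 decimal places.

α − 1 = ε/1000 = -0.0040
(δ_res + 1000)/(δ₀ + 1000) = (-32.9 + 1000)/(-37.3 + 1000) = 967.1/962.7 = 1.004570
f = 1.004570^(1/-0.0040) = exp(ln(1.004570)/-0.0040) = exp(0.00456/-0.0040)
f = exp(-1.1400) = 0.3198

0.32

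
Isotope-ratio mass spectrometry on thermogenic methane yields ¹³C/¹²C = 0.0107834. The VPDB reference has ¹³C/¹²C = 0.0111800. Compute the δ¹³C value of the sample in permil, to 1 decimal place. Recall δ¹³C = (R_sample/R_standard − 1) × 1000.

δ¹³C = (R_sample / R_standard − 1) × 1000
R_sample / R_standard = 0.0107834 / 0.0111800 = 0.964526
δ¹³C = (0.964526 − 1) × 1000 = -35.47 permil

-35.5 permil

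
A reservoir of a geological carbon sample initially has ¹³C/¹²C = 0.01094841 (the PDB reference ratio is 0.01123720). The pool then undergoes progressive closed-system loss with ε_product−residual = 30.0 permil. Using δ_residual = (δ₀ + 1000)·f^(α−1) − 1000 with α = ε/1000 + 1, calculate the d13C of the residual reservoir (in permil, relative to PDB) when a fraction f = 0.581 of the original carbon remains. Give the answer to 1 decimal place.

δ₀ = (0.01094841/0.01123720 − 1)×1000 = (0.974301 − 1)×1000 = -25.699 permil
α − 1 = ε/1000 = 0.0300
f^(α−1) = 0.581^(0.0300) = 0.983842
δ_res = (-25.699 + 1000) × 0.983842 − 1000 = 958.558 − 1000 = -41.44 permil

-41.4 permil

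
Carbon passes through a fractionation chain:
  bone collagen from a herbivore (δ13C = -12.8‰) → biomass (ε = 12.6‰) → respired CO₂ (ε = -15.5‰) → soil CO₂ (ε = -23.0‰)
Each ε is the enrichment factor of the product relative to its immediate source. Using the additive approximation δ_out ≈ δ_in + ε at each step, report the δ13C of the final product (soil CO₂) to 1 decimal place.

step 1: δ ≈ -12.8 + (12.6) = -0.2‰
step 2: δ ≈ -0.2 + (-15.5) = -15.7‰
step 3: δ ≈ -15.7 + (-23.0) = -38.7‰

-38.7‰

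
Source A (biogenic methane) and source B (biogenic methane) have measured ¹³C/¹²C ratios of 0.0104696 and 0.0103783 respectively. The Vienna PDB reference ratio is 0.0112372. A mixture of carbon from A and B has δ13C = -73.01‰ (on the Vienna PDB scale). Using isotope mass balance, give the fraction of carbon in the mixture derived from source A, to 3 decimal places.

δ_A = (0.0104696/0.0112372 − 1)×1000 = (0.931691 − 1)×1000 = -68.309‰
δ_B = (0.0103783/0.0112372 − 1)×1000 = (0.923566 − 1)×1000 = -76.434‰
f_A = (δ_mix − δ_B)/(δ_A − δ_B) = (-73.01 − (-76.434))/(-68.309 − (-76.434))
f_A = 3.424 / 8.125 = 0.4214

0.421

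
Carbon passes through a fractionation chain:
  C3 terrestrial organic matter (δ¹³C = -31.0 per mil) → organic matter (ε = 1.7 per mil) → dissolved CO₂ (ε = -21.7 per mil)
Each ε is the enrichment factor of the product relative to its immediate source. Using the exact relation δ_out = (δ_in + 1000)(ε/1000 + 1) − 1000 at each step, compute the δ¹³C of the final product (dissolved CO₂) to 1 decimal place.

-50.4 per mil

step 1: δ = (-31.00 + 1000)·(1.7/1000 + 1) − 1000 = -29.35 per mil
step 2: δ = (-29.35 + 1000)·(-21.7/1000 + 1) − 1000 = -50.42 per mil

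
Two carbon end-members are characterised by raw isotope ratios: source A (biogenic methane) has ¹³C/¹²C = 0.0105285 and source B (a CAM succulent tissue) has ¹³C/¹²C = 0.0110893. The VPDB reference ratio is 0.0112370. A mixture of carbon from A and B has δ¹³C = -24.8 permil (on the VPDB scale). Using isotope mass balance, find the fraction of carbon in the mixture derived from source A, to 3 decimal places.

δ_A = (0.0105285/0.0112370 − 1)×1000 = (0.936949 − 1)×1000 = -63.051 permil
δ_B = (0.0110893/0.0112370 − 1)×1000 = (0.986856 − 1)×1000 = -13.144 permil
f_A = (δ_mix − δ_B)/(δ_A − δ_B) = (-24.8 − (-13.144))/(-63.051 − (-13.144))
f_A = -11.656 / -49.907 = 0.2336

0.234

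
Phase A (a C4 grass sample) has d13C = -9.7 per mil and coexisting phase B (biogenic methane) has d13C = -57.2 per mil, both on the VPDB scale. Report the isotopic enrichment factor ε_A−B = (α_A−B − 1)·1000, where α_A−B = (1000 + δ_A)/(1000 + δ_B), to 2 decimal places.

α_A−B = (1000 + -9.7) / (1000 + -57.2) = 990.3 / 942.8 = 1.050382
ε_A−B = (1.050382 − 1) × 1000 = 50.382 per mil
(The approximation ε ≈ δ_A − δ_B would give 47.5 per mil.)

50.38 per mil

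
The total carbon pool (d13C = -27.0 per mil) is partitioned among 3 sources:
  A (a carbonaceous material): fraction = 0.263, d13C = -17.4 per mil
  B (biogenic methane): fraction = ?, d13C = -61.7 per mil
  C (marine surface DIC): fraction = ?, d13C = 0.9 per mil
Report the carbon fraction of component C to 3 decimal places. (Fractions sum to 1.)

0.368

Let f_C and f_B be the unknown fractions; fractions sum to 1 so f_C + f_B = 0.737.
Mass balance: Σ fᵢ·δᵢ = δ_bulk ⇒ f_C·(0.9) + f_B·(-61.7) = -27.0 − (-4.576) = -22.424
Substitute f_B = 0.737 − f_C:
f_C·(0.9 − -61.7) = -22.424 − 0.737×(-61.7) = 23.049
f_C = 23.049 / 62.6 = 0.3682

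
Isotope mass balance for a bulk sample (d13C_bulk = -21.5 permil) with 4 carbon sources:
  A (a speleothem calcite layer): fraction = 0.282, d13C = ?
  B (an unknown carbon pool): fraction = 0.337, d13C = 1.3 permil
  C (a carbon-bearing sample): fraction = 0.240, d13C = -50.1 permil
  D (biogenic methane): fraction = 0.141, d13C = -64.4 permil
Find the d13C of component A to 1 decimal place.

Isotope mass balance: δ_bulk = Σ fᵢ·δᵢ.
-21.5 = 0.282×δ_A + 0.337×(1.3) + 0.240×(-50.1) + 0.141×(-64.4)
0.282·δ_A = -21.5 − (-20.666) = -0.834
δ_A = -0.834 / 0.282 = -2.96 permil

-3.0 permil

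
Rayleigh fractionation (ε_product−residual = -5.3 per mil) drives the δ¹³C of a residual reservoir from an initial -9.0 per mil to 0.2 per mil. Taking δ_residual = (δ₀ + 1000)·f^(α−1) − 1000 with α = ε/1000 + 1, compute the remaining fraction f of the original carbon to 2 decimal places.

0.17

α − 1 = ε/1000 = -0.0053
(δ_res + 1000)/(δ₀ + 1000) = (0.2 + 1000)/(-9.0 + 1000) = 1000.2/991.0 = 1.009284
f = 1.009284^(1/-0.0053) = exp(ln(1.009284)/-0.0053) = exp(0.00924/-0.0053)
f = exp(-1.7435) = 0.1749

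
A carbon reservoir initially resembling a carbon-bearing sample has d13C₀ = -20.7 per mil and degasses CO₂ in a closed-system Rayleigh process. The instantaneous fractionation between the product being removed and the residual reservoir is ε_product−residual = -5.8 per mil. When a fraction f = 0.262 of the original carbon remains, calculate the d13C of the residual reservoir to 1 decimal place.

-13.1 per mil

Rayleigh residual: δ_res = (δ₀ + 1000)·f^(α−1) − 1000
α = ε/1000 + 1 = 0.99420, so α − 1 = -0.00580
f^(α−1) = 0.262^(-0.00580) = 1.007799
δ_res = (-20.7 + 1000) × 1.007799 − 1000 = 986.937 − 1000 = -13.06 per mil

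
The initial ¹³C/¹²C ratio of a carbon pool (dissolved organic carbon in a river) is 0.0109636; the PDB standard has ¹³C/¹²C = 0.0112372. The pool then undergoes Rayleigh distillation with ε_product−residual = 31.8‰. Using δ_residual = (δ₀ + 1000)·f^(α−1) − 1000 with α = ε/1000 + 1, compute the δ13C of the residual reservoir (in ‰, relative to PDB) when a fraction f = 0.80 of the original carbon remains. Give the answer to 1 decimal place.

δ₀ = (0.0109636/0.0112372 − 1)×1000 = (0.975652 − 1)×1000 = -24.348‰
α − 1 = ε/1000 = 0.0318
f^(α−1) = 0.80^(0.0318) = 0.992929
δ_res = (-24.348 + 1000) × 0.992929 − 1000 = 968.754 − 1000 = -31.25‰

-31.2‰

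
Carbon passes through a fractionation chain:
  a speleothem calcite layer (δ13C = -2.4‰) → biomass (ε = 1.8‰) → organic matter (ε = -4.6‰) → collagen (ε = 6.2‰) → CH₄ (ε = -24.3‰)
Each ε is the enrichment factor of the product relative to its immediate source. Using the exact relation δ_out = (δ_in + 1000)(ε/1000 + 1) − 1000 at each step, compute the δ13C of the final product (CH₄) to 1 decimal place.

step 1: δ = (-2.40 + 1000)·(1.8/1000 + 1) − 1000 = -0.60‰
step 2: δ = (-0.60 + 1000)·(-4.6/1000 + 1) − 1000 = -5.20‰
step 3: δ = (-5.20 + 1000)·(6.2/1000 + 1) − 1000 = 0.97‰
step 4: δ = (0.97 + 1000)·(-24.3/1000 + 1) − 1000 = -23.36‰

-23.4‰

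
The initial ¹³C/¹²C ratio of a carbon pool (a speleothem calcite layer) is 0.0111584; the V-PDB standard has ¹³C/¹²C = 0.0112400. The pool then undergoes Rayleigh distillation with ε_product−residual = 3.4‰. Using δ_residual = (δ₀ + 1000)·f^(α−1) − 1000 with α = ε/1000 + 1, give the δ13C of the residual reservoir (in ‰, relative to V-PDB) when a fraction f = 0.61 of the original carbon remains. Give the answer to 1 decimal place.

-8.9‰

δ₀ = (0.0111584/0.0112400 − 1)×1000 = (0.992740 − 1)×1000 = -7.260‰
α − 1 = ε/1000 = 0.0034
f^(α−1) = 0.61^(0.0034) = 0.998321
δ_res = (-7.260 + 1000) × 0.998321 − 1000 = 991.073 − 1000 = -8.93‰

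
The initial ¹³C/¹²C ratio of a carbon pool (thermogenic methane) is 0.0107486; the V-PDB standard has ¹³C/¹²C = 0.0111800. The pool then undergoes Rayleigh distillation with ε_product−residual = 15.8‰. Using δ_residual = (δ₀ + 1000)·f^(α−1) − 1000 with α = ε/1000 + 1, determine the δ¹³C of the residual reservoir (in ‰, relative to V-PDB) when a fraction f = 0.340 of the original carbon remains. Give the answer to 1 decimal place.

δ₀ = (0.0107486/0.0111800 − 1)×1000 = (0.961413 − 1)×1000 = -38.587‰
α − 1 = ε/1000 = 0.0158
f^(α−1) = 0.340^(0.0158) = 0.983099
δ_res = (-38.587 + 1000) × 0.983099 − 1000 = 945.165 − 1000 = -54.84‰

-54.8‰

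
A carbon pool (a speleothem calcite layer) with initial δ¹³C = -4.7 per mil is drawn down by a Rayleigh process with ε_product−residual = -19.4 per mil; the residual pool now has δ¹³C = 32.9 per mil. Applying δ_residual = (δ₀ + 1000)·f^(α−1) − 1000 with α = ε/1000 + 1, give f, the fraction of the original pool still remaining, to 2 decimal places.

0.15

α − 1 = ε/1000 = -0.0194
(δ_res + 1000)/(δ₀ + 1000) = (32.9 + 1000)/(-4.7 + 1000) = 1032.9/995.3 = 1.037778
f = 1.037778^(1/-0.0194) = exp(ln(1.037778)/-0.0194) = exp(0.03708/-0.0194)
f = exp(-1.9114) = 0.1479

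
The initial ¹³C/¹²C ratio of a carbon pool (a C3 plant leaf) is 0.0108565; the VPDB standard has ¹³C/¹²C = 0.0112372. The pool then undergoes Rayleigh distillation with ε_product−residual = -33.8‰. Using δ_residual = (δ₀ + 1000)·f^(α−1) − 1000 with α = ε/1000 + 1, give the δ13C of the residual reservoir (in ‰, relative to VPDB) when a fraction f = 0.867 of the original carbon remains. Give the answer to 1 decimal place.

δ₀ = (0.0108565/0.0112372 − 1)×1000 = (0.966121 − 1)×1000 = -33.879‰
α − 1 = ε/1000 = -0.0338
f^(α−1) = 0.867^(-0.0338) = 1.004835
δ_res = (-33.879 + 1000) × 1.004835 − 1000 = 970.793 − 1000 = -29.21‰

-29.2‰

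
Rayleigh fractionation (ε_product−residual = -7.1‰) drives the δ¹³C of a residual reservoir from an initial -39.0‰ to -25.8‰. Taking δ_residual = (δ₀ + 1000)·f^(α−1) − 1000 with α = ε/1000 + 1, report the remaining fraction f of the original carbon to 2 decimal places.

α − 1 = ε/1000 = -0.0071
(δ_res + 1000)/(δ₀ + 1000) = (-25.8 + 1000)/(-39.0 + 1000) = 974.2/961.0 = 1.013736
f = 1.013736^(1/-0.0071) = exp(ln(1.013736)/-0.0071) = exp(0.01364/-0.0071)
f = exp(-1.9214) = 0.1464

0.15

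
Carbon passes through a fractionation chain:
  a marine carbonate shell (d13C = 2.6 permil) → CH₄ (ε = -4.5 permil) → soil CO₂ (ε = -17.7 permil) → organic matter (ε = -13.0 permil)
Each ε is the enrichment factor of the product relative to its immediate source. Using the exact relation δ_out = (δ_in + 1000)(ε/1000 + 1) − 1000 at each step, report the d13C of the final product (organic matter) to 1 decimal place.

-32.3 permil

step 1: δ = (2.60 + 1000)·(-4.5/1000 + 1) − 1000 = -1.91 permil
step 2: δ = (-1.91 + 1000)·(-17.7/1000 + 1) − 1000 = -19.58 permil
step 3: δ = (-19.58 + 1000)·(-13.0/1000 + 1) − 1000 = -32.32 permil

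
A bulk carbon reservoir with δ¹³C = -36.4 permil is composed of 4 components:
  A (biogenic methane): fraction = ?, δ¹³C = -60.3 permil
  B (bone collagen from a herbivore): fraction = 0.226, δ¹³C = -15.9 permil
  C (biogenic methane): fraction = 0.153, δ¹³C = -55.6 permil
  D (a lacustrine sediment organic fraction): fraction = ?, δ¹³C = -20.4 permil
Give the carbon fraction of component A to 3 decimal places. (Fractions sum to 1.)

Let f_A and f_D be the unknown fractions; fractions sum to 1 so f_A + f_D = 0.621.
Mass balance: Σ fᵢ·δᵢ = δ_bulk ⇒ f_A·(-60.3) + f_D·(-20.4) = -36.4 − (-12.100) = -24.300
Substitute f_D = 0.621 − f_A:
f_A·(-60.3 − -20.4) = -24.300 − 0.621×(-20.4) = -11.631
f_A = -11.631 / -39.9 = 0.2915

0.292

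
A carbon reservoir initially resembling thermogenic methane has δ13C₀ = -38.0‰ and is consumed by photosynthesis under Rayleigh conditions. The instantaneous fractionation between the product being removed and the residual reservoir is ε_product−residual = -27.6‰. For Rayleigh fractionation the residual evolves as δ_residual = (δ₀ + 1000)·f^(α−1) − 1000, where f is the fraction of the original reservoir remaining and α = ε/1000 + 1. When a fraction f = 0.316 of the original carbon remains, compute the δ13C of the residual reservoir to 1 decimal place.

-6.9‰

Rayleigh residual: δ_res = (δ₀ + 1000)·f^(α−1) − 1000
α = ε/1000 + 1 = 0.97240, so α − 1 = -0.02760
f^(α−1) = 0.316^(-0.02760) = 1.032306
δ_res = (-38.0 + 1000) × 1.032306 − 1000 = 993.079 − 1000 = -6.92‰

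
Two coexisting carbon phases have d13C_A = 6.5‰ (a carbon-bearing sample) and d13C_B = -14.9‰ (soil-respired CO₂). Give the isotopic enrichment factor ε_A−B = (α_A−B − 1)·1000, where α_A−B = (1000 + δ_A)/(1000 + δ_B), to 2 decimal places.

α_A−B = (1000 + 6.5) / (1000 + -14.9) = 1006.5 / 985.1 = 1.021724
ε_A−B = (1.021724 − 1) × 1000 = 21.724‰
(The approximation ε ≈ δ_A − δ_B would give 21.4‰.)

21.72‰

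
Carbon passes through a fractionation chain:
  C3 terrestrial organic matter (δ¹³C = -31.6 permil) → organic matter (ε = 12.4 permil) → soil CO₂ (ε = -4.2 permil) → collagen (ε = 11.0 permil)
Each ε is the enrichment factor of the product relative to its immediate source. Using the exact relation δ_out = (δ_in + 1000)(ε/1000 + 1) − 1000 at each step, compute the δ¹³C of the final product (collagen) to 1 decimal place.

-13.0 permil

step 1: δ = (-31.60 + 1000)·(12.4/1000 + 1) − 1000 = -19.59 permil
step 2: δ = (-19.59 + 1000)·(-4.2/1000 + 1) − 1000 = -23.71 permil
step 3: δ = (-23.71 + 1000)·(11.0/1000 + 1) − 1000 = -12.97 permil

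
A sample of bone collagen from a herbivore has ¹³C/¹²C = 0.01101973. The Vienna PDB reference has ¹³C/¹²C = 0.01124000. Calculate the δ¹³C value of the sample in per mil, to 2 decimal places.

δ¹³C = (R_sample / R_standard − 1) × 1000
R_sample / R_standard = 0.01101973 / 0.01124000 = 0.980403
δ¹³C = (0.980403 − 1) × 1000 = -19.597 per mil

-19.60 per mil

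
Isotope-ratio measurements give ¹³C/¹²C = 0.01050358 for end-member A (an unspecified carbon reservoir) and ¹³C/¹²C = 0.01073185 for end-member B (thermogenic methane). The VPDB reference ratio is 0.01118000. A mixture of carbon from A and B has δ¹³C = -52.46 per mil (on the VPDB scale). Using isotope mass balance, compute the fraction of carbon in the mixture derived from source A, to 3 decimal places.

0.606

δ_A = (0.01050358/0.01118000 − 1)×1000 = (0.939497 − 1)×1000 = -60.503 per mil
δ_B = (0.01073185/0.01118000 − 1)×1000 = (0.959915 − 1)×1000 = -40.085 per mil
f_A = (δ_mix − δ_B)/(δ_A − δ_B) = (-52.46 − (-40.085))/(-60.503 − (-40.085))
f_A = -12.375 / -20.418 = 0.6061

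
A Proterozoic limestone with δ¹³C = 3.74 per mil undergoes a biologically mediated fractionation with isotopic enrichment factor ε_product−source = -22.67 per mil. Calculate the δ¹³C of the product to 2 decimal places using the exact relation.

Exactly, δ_product = (δ_source + 1000)·(ε/1000 + 1) − 1000.
δ_product = (3.74 + 1000) × (-22.67/1000 + 1) − 1000
δ_product = -19.015 per mil

-19.01 per mil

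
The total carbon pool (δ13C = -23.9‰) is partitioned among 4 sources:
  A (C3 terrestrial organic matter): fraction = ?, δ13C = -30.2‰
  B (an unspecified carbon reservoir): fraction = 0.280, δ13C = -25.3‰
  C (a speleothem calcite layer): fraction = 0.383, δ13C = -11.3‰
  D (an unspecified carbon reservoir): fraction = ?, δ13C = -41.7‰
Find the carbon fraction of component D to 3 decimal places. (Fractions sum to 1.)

0.201

Let f_D and f_A be the unknown fractions; fractions sum to 1 so f_D + f_A = 0.337.
Mass balance: Σ fᵢ·δᵢ = δ_bulk ⇒ f_D·(-41.7) + f_A·(-30.2) = -23.9 − (-11.412) = -12.488
Substitute f_A = 0.337 − f_D:
f_D·(-41.7 − -30.2) = -12.488 − 0.337×(-30.2) = -2.311
f_D = -2.311 / -11.5 = 0.2009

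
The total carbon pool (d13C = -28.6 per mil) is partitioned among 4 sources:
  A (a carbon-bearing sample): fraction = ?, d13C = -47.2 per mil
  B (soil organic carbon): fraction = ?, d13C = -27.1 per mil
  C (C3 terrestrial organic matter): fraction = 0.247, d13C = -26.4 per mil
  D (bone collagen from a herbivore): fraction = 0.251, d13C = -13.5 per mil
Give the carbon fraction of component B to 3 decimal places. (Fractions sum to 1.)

Let f_B and f_A be the unknown fractions; fractions sum to 1 so f_B + f_A = 0.502.
Mass balance: Σ fᵢ·δᵢ = δ_bulk ⇒ f_B·(-27.1) + f_A·(-47.2) = -28.6 − (-9.909) = -18.691
Substitute f_A = 0.502 − f_B:
f_B·(-27.1 − -47.2) = -18.691 − 0.502×(-47.2) = 5.004
f_B = 5.004 / 20.1 = 0.2489

0.249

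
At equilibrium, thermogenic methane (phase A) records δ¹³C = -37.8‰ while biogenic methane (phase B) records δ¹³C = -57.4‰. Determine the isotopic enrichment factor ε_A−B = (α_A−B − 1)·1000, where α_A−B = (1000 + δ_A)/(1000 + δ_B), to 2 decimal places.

20.79‰

α_A−B = (1000 + -37.8) / (1000 + -57.4) = 962.2 / 942.6 = 1.020794
ε_A−B = (1.020794 − 1) × 1000 = 20.794‰
(The approximation ε ≈ δ_A − δ_B would give 19.6‰.)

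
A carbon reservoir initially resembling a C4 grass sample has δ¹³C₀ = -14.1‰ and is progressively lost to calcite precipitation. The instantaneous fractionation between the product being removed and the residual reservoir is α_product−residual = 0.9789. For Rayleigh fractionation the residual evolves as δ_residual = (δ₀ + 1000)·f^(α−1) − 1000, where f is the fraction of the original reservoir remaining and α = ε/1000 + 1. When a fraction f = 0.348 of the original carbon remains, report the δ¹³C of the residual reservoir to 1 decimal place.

8.1‰

Rayleigh residual: δ_res = (δ₀ + 1000)·f^(α−1) − 1000
α − 1 = -0.02110
f^(α−1) = 0.348^(-0.02110) = 1.022522
δ_res = (-14.1 + 1000) × 1.022522 − 1000 = 1008.104 − 1000 = 8.10‰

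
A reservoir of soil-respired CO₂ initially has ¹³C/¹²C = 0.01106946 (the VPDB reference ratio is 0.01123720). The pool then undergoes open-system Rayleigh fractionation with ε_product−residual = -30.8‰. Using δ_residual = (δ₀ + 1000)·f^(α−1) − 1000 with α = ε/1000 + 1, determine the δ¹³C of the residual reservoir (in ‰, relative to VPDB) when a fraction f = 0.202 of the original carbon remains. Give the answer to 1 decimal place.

34.8‰

δ₀ = (0.01106946/0.01123720 − 1)×1000 = (0.985073 − 1)×1000 = -14.927‰
α − 1 = ε/1000 = -0.0308
f^(α−1) = 0.202^(-0.0308) = 1.050498
δ_res = (-14.927 + 1000) × 1.050498 − 1000 = 1034.817 − 1000 = 34.82‰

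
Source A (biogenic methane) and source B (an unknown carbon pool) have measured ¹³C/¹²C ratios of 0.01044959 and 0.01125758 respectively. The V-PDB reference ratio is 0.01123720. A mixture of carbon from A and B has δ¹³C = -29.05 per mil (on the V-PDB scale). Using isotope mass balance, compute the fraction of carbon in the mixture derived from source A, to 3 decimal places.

δ_A = (0.01044959/0.01123720 − 1)×1000 = (0.929910 − 1)×1000 = -70.090 per mil
δ_B = (0.01125758/0.01123720 − 1)×1000 = (1.001814 − 1)×1000 = 1.814 per mil
f_A = (δ_mix − δ_B)/(δ_A − δ_B) = (-29.05 − (1.814))/(-70.090 − (1.814))
f_A = -30.864 / -71.903 = 0.4292

0.429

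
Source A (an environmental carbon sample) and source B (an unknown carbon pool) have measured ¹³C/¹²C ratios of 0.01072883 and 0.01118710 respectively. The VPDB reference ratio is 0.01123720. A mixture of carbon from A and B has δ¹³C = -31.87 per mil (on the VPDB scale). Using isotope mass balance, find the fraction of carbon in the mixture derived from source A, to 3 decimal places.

δ_A = (0.01072883/0.01123720 − 1)×1000 = (0.954760 − 1)×1000 = -45.240 per mil
δ_B = (0.01118710/0.01123720 − 1)×1000 = (0.995542 − 1)×1000 = -4.458 per mil
f_A = (δ_mix − δ_B)/(δ_A − δ_B) = (-31.87 − (-4.458))/(-45.240 − (-4.458))
f_A = -27.412 / -40.782 = 0.6722

0.672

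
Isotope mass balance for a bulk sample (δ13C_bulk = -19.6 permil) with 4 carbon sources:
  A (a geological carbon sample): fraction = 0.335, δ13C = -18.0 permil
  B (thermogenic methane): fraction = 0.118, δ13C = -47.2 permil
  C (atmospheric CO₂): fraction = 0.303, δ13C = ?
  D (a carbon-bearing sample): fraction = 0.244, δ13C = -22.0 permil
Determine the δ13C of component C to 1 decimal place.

Isotope mass balance: δ_bulk = Σ fᵢ·δᵢ.
-19.6 = 0.335×(-18.0) + 0.118×(-47.2) + 0.303×δ_C + 0.244×(-22.0)
0.303·δ_C = -19.6 − (-16.968) = -2.632
δ_C = -2.632 / 0.303 = -8.69 permil

-8.7 permil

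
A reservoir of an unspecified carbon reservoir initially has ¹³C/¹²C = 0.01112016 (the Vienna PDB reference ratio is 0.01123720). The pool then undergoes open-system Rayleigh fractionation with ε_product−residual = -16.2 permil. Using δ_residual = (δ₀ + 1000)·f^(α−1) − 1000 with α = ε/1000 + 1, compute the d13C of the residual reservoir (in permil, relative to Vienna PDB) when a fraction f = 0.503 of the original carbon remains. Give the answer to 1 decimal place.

δ₀ = (0.01112016/0.01123720 − 1)×1000 = (0.989585 − 1)×1000 = -10.415 permil
α − 1 = ε/1000 = -0.0162
f^(α−1) = 0.503^(-0.0162) = 1.011194
δ_res = (-10.415 + 1000) × 1.011194 − 1000 = 1000.662 − 1000 = 0.66 permil

0.7 permil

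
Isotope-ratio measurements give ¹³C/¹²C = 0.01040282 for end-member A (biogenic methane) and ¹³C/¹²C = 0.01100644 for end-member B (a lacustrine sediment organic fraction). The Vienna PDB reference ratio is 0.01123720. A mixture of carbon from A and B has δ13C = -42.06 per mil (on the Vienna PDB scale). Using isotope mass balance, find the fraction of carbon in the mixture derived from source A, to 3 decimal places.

δ_A = (0.01040282/0.01123720 − 1)×1000 = (0.925748 − 1)×1000 = -74.252 per mil
δ_B = (0.01100644/0.01123720 − 1)×1000 = (0.979465 − 1)×1000 = -20.535 per mil
f_A = (δ_mix − δ_B)/(δ_A − δ_B) = (-42.06 − (-20.535))/(-74.252 − (-20.535))
f_A = -21.525 / -53.716 = 0.4007

0.401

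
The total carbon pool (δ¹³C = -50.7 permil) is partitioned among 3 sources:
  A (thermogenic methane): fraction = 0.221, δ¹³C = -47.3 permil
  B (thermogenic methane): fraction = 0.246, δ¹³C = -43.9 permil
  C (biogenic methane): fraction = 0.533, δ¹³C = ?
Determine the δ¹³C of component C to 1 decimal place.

-55.2 permil

Isotope mass balance: δ_bulk = Σ fᵢ·δᵢ.
-50.7 = 0.221×(-47.3) + 0.246×(-43.9) + 0.533×δ_C
0.533·δ_C = -50.7 − (-21.253) = -29.447
δ_C = -29.447 / 0.533 = -55.25 permil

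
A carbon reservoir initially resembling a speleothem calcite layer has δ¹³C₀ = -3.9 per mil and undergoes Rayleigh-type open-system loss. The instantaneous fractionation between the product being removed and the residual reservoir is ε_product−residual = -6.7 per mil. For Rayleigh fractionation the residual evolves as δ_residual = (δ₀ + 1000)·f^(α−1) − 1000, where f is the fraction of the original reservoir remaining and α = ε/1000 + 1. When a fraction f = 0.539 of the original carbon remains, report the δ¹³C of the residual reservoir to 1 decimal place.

0.2 per mil

Rayleigh residual: δ_res = (δ₀ + 1000)·f^(α−1) − 1000
α = ε/1000 + 1 = 0.99330, so α − 1 = -0.00670
f^(α−1) = 0.539^(-0.00670) = 1.004149
δ_res = (-3.9 + 1000) × 1.004149 − 1000 = 1000.233 − 1000 = 0.23 per mil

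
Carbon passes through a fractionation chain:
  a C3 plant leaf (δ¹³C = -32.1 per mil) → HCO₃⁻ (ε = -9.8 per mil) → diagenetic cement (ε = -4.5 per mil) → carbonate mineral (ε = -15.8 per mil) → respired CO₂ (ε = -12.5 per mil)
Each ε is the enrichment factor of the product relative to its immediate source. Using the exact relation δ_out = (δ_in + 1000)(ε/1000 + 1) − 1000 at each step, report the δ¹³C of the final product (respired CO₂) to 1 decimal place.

-72.7 per mil

step 1: δ = (-32.10 + 1000)·(-9.8/1000 + 1) − 1000 = -41.59 per mil
step 2: δ = (-41.59 + 1000)·(-4.5/1000 + 1) − 1000 = -45.90 per mil
step 3: δ = (-45.90 + 1000)·(-15.8/1000 + 1) − 1000 = -60.97 per mil
step 4: δ = (-60.97 + 1000)·(-12.5/1000 + 1) − 1000 = -72.71 per mil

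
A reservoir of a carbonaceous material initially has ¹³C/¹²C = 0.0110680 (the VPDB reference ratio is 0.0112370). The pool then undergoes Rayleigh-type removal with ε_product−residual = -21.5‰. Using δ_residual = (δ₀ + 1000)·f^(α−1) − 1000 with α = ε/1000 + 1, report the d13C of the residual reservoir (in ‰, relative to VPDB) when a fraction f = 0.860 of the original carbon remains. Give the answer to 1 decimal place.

δ₀ = (0.0110680/0.0112370 − 1)×1000 = (0.984960 − 1)×1000 = -15.040‰
α − 1 = ε/1000 = -0.0215
f^(α−1) = 0.860^(-0.0215) = 1.003248
δ_res = (-15.040 + 1000) × 1.003248 − 1000 = 988.160 − 1000 = -11.84‰

-11.8‰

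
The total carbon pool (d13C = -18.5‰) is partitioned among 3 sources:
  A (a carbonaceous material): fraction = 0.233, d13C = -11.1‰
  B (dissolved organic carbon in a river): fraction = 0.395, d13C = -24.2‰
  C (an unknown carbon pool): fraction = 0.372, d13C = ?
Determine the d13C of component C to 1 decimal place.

Isotope mass balance: δ_bulk = Σ fᵢ·δᵢ.
-18.5 = 0.233×(-11.1) + 0.395×(-24.2) + 0.372×δ_C
0.372·δ_C = -18.5 − (-12.145) = -6.355
δ_C = -6.355 / 0.372 = -17.08‰

-17.1‰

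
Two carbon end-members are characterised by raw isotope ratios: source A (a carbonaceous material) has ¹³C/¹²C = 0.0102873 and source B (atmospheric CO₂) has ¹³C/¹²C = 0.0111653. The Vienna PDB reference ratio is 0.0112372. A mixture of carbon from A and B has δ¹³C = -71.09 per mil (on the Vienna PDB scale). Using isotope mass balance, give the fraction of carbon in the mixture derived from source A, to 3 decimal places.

0.828

δ_A = (0.0102873/0.0112372 − 1)×1000 = (0.915468 − 1)×1000 = -84.532 per mil
δ_B = (0.0111653/0.0112372 − 1)×1000 = (0.993602 − 1)×1000 = -6.398 per mil
f_A = (δ_mix − δ_B)/(δ_A − δ_B) = (-71.09 − (-6.398))/(-84.532 − (-6.398))
f_A = -64.692 / -78.133 = 0.8280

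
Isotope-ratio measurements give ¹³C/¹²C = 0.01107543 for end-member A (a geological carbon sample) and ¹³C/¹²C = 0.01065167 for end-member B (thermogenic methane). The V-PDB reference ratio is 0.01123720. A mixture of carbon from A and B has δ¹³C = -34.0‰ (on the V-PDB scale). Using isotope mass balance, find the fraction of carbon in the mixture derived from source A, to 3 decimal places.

0.480

δ_A = (0.01107543/0.01123720 − 1)×1000 = (0.985604 − 1)×1000 = -14.396‰
δ_B = (0.01065167/0.01123720 − 1)×1000 = (0.947894 − 1)×1000 = -52.106‰
f_A = (δ_mix − δ_B)/(δ_A − δ_B) = (-34.0 − (-52.106))/(-14.396 − (-52.106))
f_A = 18.106 / 37.710 = 0.4801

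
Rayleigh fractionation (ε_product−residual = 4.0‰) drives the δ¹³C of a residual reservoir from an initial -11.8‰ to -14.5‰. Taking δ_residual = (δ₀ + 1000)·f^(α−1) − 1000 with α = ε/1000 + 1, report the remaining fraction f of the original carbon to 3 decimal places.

α − 1 = ε/1000 = 0.0040
(δ_res + 1000)/(δ₀ + 1000) = (-14.5 + 1000)/(-11.8 + 1000) = 985.5/988.2 = 0.997268
f = 0.997268^(1/0.0040) = exp(ln(0.997268)/0.0040) = exp(-0.00274/0.0040)
f = exp(-0.6840) = 0.5046

0.505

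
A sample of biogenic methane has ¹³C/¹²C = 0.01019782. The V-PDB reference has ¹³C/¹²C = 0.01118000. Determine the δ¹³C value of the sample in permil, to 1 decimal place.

δ¹³C = (R_sample / R_standard − 1) × 1000
R_sample / R_standard = 0.01019782 / 0.01118000 = 0.912148
δ¹³C = (0.912148 − 1) × 1000 = -87.85 permil

-87.9 permil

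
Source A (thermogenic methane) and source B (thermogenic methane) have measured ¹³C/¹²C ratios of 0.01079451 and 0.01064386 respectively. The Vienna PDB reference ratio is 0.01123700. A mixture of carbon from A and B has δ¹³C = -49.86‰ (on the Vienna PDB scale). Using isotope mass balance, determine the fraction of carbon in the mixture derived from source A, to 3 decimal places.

δ_A = (0.01079451/0.01123700 − 1)×1000 = (0.960622 − 1)×1000 = -39.378‰
δ_B = (0.01064386/0.01123700 − 1)×1000 = (0.947215 − 1)×1000 = -52.785‰
f_A = (δ_mix − δ_B)/(δ_A − δ_B) = (-49.86 − (-52.785))/(-39.378 − (-52.785))
f_A = 2.925 / 13.407 = 0.2181

0.218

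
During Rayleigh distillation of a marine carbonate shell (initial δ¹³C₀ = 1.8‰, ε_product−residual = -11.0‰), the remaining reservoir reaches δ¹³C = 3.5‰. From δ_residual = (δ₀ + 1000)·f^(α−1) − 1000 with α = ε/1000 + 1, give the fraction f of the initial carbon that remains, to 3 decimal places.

0.857

α − 1 = ε/1000 = -0.0110
(δ_res + 1000)/(δ₀ + 1000) = (3.5 + 1000)/(1.8 + 1000) = 1003.5/1001.8 = 1.001697
f = 1.001697^(1/-0.0110) = exp(ln(1.001697)/-0.0110) = exp(0.00170/-0.0110)
f = exp(-0.1541) = 0.8572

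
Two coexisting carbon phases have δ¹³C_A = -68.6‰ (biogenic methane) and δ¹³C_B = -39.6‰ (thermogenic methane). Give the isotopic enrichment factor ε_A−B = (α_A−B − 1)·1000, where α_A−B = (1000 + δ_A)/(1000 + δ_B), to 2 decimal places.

α_A−B = (1000 + -68.6) / (1000 + -39.6) = 931.4 / 960.4 = 0.969804
ε_A−B = (0.969804 − 1) × 1000 = -30.196‰
(The approximation ε ≈ δ_A − δ_B would give -29.0‰.)

-30.20‰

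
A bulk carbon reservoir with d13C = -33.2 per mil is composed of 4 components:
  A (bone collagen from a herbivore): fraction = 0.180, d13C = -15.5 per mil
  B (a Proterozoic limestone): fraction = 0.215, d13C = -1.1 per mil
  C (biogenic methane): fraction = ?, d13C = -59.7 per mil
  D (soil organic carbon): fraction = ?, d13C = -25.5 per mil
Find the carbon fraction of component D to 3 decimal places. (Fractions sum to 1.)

0.174

Let f_D and f_C be the unknown fractions; fractions sum to 1 so f_D + f_C = 0.605.
Mass balance: Σ fᵢ·δᵢ = δ_bulk ⇒ f_D·(-25.5) + f_C·(-59.7) = -33.2 − (-3.026) = -30.174
Substitute f_C = 0.605 − f_D:
f_D·(-25.5 − -59.7) = -30.174 − 0.605×(-59.7) = 5.945
f_D = 5.945 / 34.2 = 0.1738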